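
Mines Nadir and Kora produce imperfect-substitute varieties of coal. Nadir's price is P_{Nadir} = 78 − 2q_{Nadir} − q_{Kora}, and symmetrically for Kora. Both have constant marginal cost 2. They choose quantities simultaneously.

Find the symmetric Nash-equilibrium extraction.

15.2

Mine Nadir's profit: π = q_{Nadir}(78 − 2q_{Nadir} − q_{Kora}) − 2q_{Nadir}.
∂π/∂q_{Nadir} = 76 − 4q_{Nadir} − q_{Kora} = 0 ⇒ q_{Nadir} = 19 − 0.25q_{Kora}.
The game is symmetric, so in equilibrium q_{Kora} = q_{Nadir}: the reaction function gives 1.25q_{Nadir} = 19, hence q_{Nadir} = 15.2.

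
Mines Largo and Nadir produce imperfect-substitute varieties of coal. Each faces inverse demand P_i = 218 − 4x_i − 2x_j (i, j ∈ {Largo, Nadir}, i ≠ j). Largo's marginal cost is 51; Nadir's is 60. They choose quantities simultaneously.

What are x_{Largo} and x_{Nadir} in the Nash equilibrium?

Mine Largo's profit: π = x_{Largo}(218 − 4x_{Largo} − 2x_{Nadir}) − 51x_{Largo}.
∂π/∂x_{Largo} = 167 − 8x_{Largo} − 2x_{Nadir} = 0 ⇒ x_{Largo} = 20.875 − 0.25x_{Nadir}.
Similarly x_{Nadir} = 19.75 − 0.25x_{Largo}.
Substituting the second reaction function into the first: x_{Largo} = 20.875 − 0.25(19.75 − 0.25x_{Largo}), which gives 0.9375x_{Largo} = 15.9375 ⇒ x_{Largo} = 17.
Then x_{Nadir} = 19.75 − 0.25·17 = 15.5.

17, 15.5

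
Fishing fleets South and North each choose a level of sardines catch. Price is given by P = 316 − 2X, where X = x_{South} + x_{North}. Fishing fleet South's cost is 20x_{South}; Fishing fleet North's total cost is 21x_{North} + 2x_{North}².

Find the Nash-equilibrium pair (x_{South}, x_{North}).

Fishing fleet South's profit: π = x_{South}(316 − 2(x_{South} + x_{North})) − 20x_{South}.
∂π/∂x_{South} = 296 − 4x_{South} − 2x_{North} = 0, so x_{South} = 74 − 0.5x_{North}.
For North: ∂π/∂x_{North} = 295 − 8x_{North} − 2x_{South} = 0 ⇒ x_{North} = 36.875 − 0.25x_{South}.
Solving the two reaction functions simultaneously: (1 − (−0.5)(−0.25))x_{South} = 74 − 0.5·36.875, so 0.875x_{South} = 55.5625 and x_{South} = 63.5.
Then x_{North} = 36.875 − 0.25·63.5 = 21.

63.5, 21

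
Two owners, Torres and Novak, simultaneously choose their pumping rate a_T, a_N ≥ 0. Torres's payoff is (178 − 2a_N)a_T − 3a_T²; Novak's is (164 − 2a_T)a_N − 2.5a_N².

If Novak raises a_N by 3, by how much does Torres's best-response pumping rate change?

Expanding Torres's payoff: 178a_T − 2a_Na_T − 3a_T².
∂π/∂a_T = 178 − 2a_N − 6a_T = 0, so a_T = 89/3 − (1/3)a_N.
The reaction-function slope is −1/3, so a 3-unit rise in a_N moves a_T by −1/3 × 3 = −1. Torres's best response falls — the actions are strategic substitutes.

-1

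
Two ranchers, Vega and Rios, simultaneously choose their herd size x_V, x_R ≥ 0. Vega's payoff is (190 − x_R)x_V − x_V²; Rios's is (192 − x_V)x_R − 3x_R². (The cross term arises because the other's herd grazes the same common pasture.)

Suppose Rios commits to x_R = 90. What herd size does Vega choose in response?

Expanding Vega's payoff: 190x_V − x_Rx_V − x_V².
∂π/∂x_V = 190 − x_R − 2x_V = 0, so x_V = 95 − 0.5x_R.
At x_R = 90: x_V = 95 − 0.5·90 = 50.

50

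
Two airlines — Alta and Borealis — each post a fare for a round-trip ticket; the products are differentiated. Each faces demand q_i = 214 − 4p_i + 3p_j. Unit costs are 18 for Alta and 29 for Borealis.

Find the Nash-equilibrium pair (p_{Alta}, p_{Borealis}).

Alta's profit: π = (p_{Alta} − 18)(214 − 4p_{Alta} + 3p_{Borealis}).
∂π/∂p_{Alta} = 286 − 8p_{Alta} + 3p_{Borealis} = 0 ⇒ p_{Alta} = 35.75 + 0.375p_{Borealis}.
Similarly p_{Borealis} = 41.25 + 0.375p_{Alta}.
Substituting the second reaction function into the first: p_{Alta} = 35.75 + 0.375(41.25 + 0.375p_{Alta}), which gives (55/64)p_{Alta} = 1639/32 ⇒ p_{Alta} = 59.6.
Then p_{Borealis} = 41.25 + 0.375·59.6 = 63.6.

59.6, 63.6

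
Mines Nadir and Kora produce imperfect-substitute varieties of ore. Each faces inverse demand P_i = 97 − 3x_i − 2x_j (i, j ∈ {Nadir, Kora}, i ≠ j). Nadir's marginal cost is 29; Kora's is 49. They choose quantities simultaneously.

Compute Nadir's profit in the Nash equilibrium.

Mine Nadir's profit: π = x_{Nadir}(97 − 3x_{Nadir} − 2x_{Kora}) − 29x_{Nadir}.
∂π/∂x_{Nadir} = 68 − 6x_{Nadir} − 2x_{Kora} = 0 ⇒ x_{Nadir} = 34/3 − (1/3)x_{Kora}.
Similarly x_{Kora} = 8 − (1/3)x_{Nadir}.
Substituting the second reaction function into the first: x_{Nadir} = 34/3 − (1/3)(8 − (1/3)x_{Nadir}), which gives (8/9)x_{Nadir} = 26/3 ⇒ x_{Nadir} = 9.75.
Then x_{Kora} = 8 − (1/3)·9.75 = 4.75.
P_{Nadir} = 97 − 3·9.75 − 2·4.75 = 58.25.
Profit = (58.25 − 29)·9.75 = 285.1875.

285.1875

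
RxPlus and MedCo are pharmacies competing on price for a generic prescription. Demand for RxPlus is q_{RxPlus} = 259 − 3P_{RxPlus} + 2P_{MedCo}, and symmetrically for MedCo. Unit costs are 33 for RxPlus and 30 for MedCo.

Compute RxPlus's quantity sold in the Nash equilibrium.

RxPlus's profit: π = (P_{RxPlus} − 33)(259 − 3P_{RxPlus} + 2P_{MedCo}).
∂π/∂P_{RxPlus} = 358 − 6P_{RxPlus} + 2P_{MedCo} = 0 ⇒ P_{RxPlus} = 179/3 + (1/3)P_{MedCo}.
Similarly P_{MedCo} = 349/6 + (1/3)P_{RxPlus}.
Plugging P_{MedCo} into RxPlus's best response: P_{RxPlus} = 179/3 + (1/3)(349/6 + (1/3)P_{RxPlus}) ⇒ (8/9)P_{RxPlus} = 1423/18, so P_{RxPlus} = 88.9375.
Then P_{MedCo} = 349/6 + (1/3)·88.9375 = 87.8125.
q_{RxPlus} = 259 − 3·88.9375 + 2·87.8125 = 167.8125.

167.8125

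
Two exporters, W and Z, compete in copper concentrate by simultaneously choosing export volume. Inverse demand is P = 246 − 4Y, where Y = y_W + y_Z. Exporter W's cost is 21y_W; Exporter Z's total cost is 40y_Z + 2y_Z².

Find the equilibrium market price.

Exporter W's profit: π = y_W(246 − 4(y_W + y_Z)) − 21y_W.
∂π/∂y_W = 225 − 8y_W − 4y_Z = 0, so y_W = 28.125 − 0.5y_Z.
For Z: ∂π/∂y_Z = 206 − 12y_Z − 4y_W = 0 ⇒ y_Z = 103/6 − (1/3)y_W.
Solving the two reaction functions simultaneously: (1 − (−0.5)(−1/3))y_W = 28.125 − 0.5·(103/6), so (5/6)y_W = 469/24 and y_W = 23.45.
Then y_Z = 103/6 − (1/3)·23.45 = 9.35.
Equilibrium price: P = 246 − 4·32.8 = 114.8.

114.8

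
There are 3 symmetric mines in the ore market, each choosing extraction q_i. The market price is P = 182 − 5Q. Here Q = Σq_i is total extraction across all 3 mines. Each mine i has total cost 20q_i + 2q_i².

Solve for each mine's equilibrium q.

6.75

A representative mine's profit is π_i = q_i(182 − 5Q) − 20q_i − 2q_i², with Q = q_i + Σ_{j≠i} q_j.
First-order condition: 162 − 14q_i − 5Σ_{j≠i} q_j = 0.
In a symmetric equilibrium every mine chooses the same q, so Σ_{j≠i} q_j = 2q. The condition becomes 162 − 24q = 0, giving q = 162/24 = 6.75.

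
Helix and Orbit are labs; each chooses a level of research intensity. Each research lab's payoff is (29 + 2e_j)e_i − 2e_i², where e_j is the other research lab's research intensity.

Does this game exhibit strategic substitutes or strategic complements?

strategic complements

Helix's payoff is (29 + 2e_O)e_H − 2e_H².
∂π/∂e_H = 29 + 2e_O − 4e_H = 0, so e_H = 7.25 + 0.5e_O.
The best-response slope de_H/de_O = 0.5 > 0: the reaction function is upward-sloping, so the choices are strategic complements.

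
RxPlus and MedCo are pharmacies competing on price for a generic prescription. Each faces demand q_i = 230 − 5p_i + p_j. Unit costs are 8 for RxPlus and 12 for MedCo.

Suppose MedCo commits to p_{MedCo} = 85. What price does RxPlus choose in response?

RxPlus's profit: π = (p_{RxPlus} − 8)(230 − 5p_{RxPlus} + p_{MedCo}).
∂π/∂p_{RxPlus} = 270 − 10p_{RxPlus} + p_{MedCo} = 0 ⇒ p_{RxPlus} = 27 + 0.1p_{MedCo}.
At p_{MedCo} = 85: p_{RxPlus} = 27 + 0.1·85 = 35.5.

35.5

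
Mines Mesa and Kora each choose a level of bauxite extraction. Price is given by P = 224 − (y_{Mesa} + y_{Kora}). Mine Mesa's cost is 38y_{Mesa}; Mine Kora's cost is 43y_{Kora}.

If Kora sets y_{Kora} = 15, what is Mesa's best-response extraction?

Mine Mesa's profit: π = y_{Mesa}(224 − (y_{Mesa} + y_{Kora})) − 38y_{Mesa}.
∂π/∂y_{Mesa} = 186 − 2y_{Mesa} − y_{Kora} = 0, so y_{Mesa} = 93 − 0.5y_{Kora}.
At y_{Kora} = 15: y_{Mesa} = 93 − 0.5·15 = 85.5.

85.5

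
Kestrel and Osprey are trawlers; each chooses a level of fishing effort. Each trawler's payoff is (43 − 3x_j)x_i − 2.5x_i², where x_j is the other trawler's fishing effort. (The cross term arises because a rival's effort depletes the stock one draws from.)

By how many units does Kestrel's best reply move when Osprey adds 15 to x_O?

Kestrel's payoff is (43 − 3x_O)x_K − 2.5x_K².
∂π/∂x_K = 43 − 3x_O − 5x_K = 0, so x_K = 8.6 − 0.6x_O.
The reaction-function slope is −0.6, so a 15-unit rise in x_O moves x_K by −0.6 × 15 = −9. Kestrel's best response falls — the actions are strategic substitutes.

-9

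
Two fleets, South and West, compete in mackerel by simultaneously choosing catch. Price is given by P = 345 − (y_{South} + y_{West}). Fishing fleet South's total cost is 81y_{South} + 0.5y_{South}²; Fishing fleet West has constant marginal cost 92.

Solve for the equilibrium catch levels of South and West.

Fishing fleet South's profit: π = y_{South}(345 − (y_{South} + y_{West})) − 81y_{South} − 0.5y_{South}².
∂π/∂y_{South} = 264 − 3y_{South} − y_{West} = 0, so y_{South} = 88 − (1/3)y_{West}.
For West: ∂π/∂y_{West} = 253 − 2y_{West} − y_{South} = 0 ⇒ y_{West} = 126.5 − 0.5y_{South}.
Plugging y_{West} into South's best response: y_{South} = 88 − (1/3)(126.5 − 0.5y_{South}) ⇒ (5/6)y_{South} = 275/6, so y_{South} = 55.
Then y_{West} = 126.5 − 0.5·55 = 99.

55, 99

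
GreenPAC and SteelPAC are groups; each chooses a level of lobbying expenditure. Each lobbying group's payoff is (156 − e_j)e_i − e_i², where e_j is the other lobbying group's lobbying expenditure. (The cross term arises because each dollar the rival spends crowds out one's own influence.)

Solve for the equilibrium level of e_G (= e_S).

52

GreenPAC's payoff is (156 − e_S)e_G − e_G².
∂π/∂e_G = 156 − e_S − 2e_G = 0, so e_G = 78 − 0.5e_S.
The game is symmetric, so in equilibrium e_S = e_G: the reaction function gives 1.5e_G = 78, hence e_G = 52.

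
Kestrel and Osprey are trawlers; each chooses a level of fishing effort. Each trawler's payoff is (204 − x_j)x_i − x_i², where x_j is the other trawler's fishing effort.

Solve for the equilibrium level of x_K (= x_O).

68

Kestrel's payoff is (204 − x_O)x_K − x_K².
∂π/∂x_K = 204 − x_O − 2x_K = 0, so x_K = 102 − 0.5x_O.
The game is symmetric, so in equilibrium x_O = x_K: the reaction function gives 1.5x_K = 102, hence x_K = 68.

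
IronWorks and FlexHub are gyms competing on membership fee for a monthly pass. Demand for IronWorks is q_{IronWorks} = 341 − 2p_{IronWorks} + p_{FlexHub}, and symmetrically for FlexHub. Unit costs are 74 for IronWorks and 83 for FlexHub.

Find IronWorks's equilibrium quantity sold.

IronWorks's profit: π = (p_{IronWorks} − 74)(341 − 2p_{IronWorks} + p_{FlexHub}).
∂π/∂p_{IronWorks} = 489 − 4p_{IronWorks} + p_{FlexHub} = 0 ⇒ p_{IronWorks} = 122.25 + 0.25p_{FlexHub}.
Similarly p_{FlexHub} = 126.75 + 0.25p_{IronWorks}.
Substituting the second reaction function into the first: p_{IronWorks} = 122.25 + 0.25(126.75 + 0.25p_{IronWorks}), which gives 0.9375p_{IronWorks} = 153.9375 ⇒ p_{IronWorks} = 164.2.
Then p_{FlexHub} = 126.75 + 0.25·164.2 = 167.8.
q_{IronWorks} = 341 − 2·164.2 + 167.8 = 180.4.

180.4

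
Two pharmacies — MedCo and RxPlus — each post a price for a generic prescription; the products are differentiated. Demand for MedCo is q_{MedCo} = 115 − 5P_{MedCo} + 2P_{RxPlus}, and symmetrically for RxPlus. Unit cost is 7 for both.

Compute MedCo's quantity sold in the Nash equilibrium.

MedCo's profit: π = (P_{MedCo} − 7)(115 − 5P_{MedCo} + 2P_{RxPlus}).
∂π/∂P_{MedCo} = 150 − 10P_{MedCo} + 2P_{RxPlus} = 0 ⇒ P_{MedCo} = 15 + 0.2P_{RxPlus}.
Setting P_{MedCo} = P_{RxPlus} in the reaction function: P_{MedCo} = 15 + 0.2P_{MedCo}, so P_{MedCo} = 15 / 0.8 = 18.75.
q_{MedCo} = 115 − 5·18.75 + 2·18.75 = 58.75.

58.75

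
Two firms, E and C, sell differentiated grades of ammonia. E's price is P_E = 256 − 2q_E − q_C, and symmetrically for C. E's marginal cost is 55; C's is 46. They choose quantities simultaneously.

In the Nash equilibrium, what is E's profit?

Firm E's profit: π = q_E(256 − 2q_E − q_C) − 55q_E.
∂π/∂q_E = 201 − 4q_E − q_C = 0 ⇒ q_E = 50.25 − 0.25q_C.
Similarly q_C = 52.5 − 0.25q_E.
Plugging q_C into E's best response: q_E = 50.25 − 0.25(52.5 − 0.25q_E) ⇒ 0.9375q_E = 37.125, so q_E = 39.6.
Then q_C = 52.5 − 0.25·39.6 = 42.6.
P_E = 256 − 2·39.6 − 42.6 = 134.2.
Profit = (134.2 − 55)·39.6 = 3136.32.

3136.32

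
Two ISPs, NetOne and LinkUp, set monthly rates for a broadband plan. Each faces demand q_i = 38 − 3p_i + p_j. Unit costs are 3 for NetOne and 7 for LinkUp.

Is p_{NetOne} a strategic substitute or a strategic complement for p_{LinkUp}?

strategic complements

NetOne's profit: π = (p_{NetOne} − 3)(38 − 3p_{NetOne} + p_{LinkUp}).
∂π/∂p_{NetOne} = 47 − 6p_{NetOne} + p_{LinkUp} = 0 ⇒ p_{NetOne} = 47/6 + (1/6)p_{LinkUp}.
The best-response slope dp_{NetOne}/dp_{LinkUp} = 1/6 > 0: the reaction function is upward-sloping, so the choices are strategic complements.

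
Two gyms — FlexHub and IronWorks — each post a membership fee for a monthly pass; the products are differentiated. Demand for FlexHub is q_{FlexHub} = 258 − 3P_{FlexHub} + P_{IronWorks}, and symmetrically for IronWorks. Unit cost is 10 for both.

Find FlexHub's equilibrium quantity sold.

142.8

FlexHub's profit: π = (P_{FlexHub} − 10)(258 − 3P_{FlexHub} + P_{IronWorks}).
∂π/∂P_{FlexHub} = 288 − 6P_{FlexHub} + P_{IronWorks} = 0 ⇒ P_{FlexHub} = 48 + (1/6)P_{IronWorks}.
The game is symmetric, so in equilibrium P_{IronWorks} = P_{FlexHub}: the reaction function gives (5/6)P_{FlexHub} = 48, hence P_{FlexHub} = 57.6.
q_{FlexHub} = 258 − 3·57.6 + 57.6 = 142.8.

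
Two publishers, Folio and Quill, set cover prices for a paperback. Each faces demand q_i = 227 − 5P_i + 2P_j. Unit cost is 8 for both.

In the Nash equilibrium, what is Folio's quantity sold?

Folio's profit: π = (P_{Folio} − 8)(227 − 5P_{Folio} + 2P_{Quill}).
∂π/∂P_{Folio} = 267 − 10P_{Folio} + 2P_{Quill} = 0 ⇒ P_{Folio} = 26.7 + 0.2P_{Quill}.
By symmetry P_{Quill} = P_{Folio}; substituting into the reaction function, 0.8P_{Folio} = 26.7 and P_{Folio} = 33.375.
q_{Folio} = 227 − 5·33.375 + 2·33.375 = 126.875.

126.875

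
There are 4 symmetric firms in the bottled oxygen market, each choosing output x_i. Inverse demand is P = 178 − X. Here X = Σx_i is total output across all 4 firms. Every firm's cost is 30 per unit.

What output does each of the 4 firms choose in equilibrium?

A representative firm's profit is π_i = x_i(178 − X) − 30x_i, with X = x_i + Σ_{j≠i} x_j.
First-order condition: 148 − 2x_i − Σ_{j≠i} x_j = 0.
With identical firms, set every x_j = x: then 148 − 2x − 3x = 0, i.e. x = 148/5 = 29.6.

29.6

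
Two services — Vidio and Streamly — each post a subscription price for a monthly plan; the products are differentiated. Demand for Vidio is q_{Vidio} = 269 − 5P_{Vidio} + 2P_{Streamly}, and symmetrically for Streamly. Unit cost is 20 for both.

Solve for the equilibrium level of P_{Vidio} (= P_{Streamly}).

Vidio's profit: π = (P_{Vidio} − 20)(269 − 5P_{Vidio} + 2P_{Streamly}).
∂π/∂P_{Vidio} = 369 − 10P_{Vidio} + 2P_{Streamly} = 0 ⇒ P_{Vidio} = 36.9 + 0.2P_{Streamly}.
The game is symmetric, so in equilibrium P_{Streamly} = P_{Vidio}: the reaction function gives 0.8P_{Vidio} = 36.9, hence P_{Vidio} = 46.125.

46.125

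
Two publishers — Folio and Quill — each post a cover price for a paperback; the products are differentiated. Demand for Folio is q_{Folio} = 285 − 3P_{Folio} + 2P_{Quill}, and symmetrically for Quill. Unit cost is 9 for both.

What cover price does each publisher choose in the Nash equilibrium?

78

Folio's profit: π = (P_{Folio} − 9)(285 − 3P_{Folio} + 2P_{Quill}).
∂π/∂P_{Folio} = 312 − 6P_{Folio} + 2P_{Quill} = 0 ⇒ P_{Folio} = 52 + (1/3)P_{Quill}.
Setting P_{Folio} = P_{Quill} in the reaction function: P_{Folio} = 52 + (1/3)P_{Folio}, so P_{Folio} = 52 / (2/3) = 78.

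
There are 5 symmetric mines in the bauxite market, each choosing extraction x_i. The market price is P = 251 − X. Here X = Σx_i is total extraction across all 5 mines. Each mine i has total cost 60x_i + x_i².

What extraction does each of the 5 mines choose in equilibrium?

23.875

A representative mine's profit is π_i = x_i(251 − X) − 60x_i − x_i², with X = x_i + Σ_{j≠i} x_j.
First-order condition: 191 − 4x_i − Σ_{j≠i} x_j = 0.
With identical mines, set every x_j = x: then 191 − 4x − 4x = 0, i.e. x = 191/8 = 23.875.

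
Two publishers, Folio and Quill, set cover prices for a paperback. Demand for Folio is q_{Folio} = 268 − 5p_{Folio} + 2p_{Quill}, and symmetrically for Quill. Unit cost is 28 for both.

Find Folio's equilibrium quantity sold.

115

Folio's profit: π = (p_{Folio} − 28)(268 − 5p_{Folio} + 2p_{Quill}).
∂π/∂p_{Folio} = 408 − 10p_{Folio} + 2p_{Quill} = 0 ⇒ p_{Folio} = 40.8 + 0.2p_{Quill}.
The game is symmetric, so in equilibrium p_{Quill} = p_{Folio}: the reaction function gives 0.8p_{Folio} = 40.8, hence p_{Folio} = 51.
q_{Folio} = 268 − 5·51 + 2·51 = 115.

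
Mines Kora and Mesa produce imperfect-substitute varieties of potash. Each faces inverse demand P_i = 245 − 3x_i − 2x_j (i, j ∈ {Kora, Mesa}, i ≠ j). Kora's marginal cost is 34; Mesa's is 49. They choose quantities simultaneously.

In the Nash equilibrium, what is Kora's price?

115.9375

Mine Kora's profit: π = x_{Kora}(245 − 3x_{Kora} − 2x_{Mesa}) − 34x_{Kora}.
∂π/∂x_{Kora} = 211 − 6x_{Kora} − 2x_{Mesa} = 0 ⇒ x_{Kora} = 211/6 − (1/3)x_{Mesa}.
Similarly x_{Mesa} = 98/3 − (1/3)x_{Kora}.
Substituting the second reaction function into the first: x_{Kora} = 211/6 − (1/3)(98/3 − (1/3)x_{Kora}), which gives (8/9)x_{Kora} = 437/18 ⇒ x_{Kora} = 27.3125.
Then x_{Mesa} = 98/3 − (1/3)·27.3125 = 23.5625.
P_{Kora} = 245 − 3·27.3125 − 2·23.5625 = 115.9375.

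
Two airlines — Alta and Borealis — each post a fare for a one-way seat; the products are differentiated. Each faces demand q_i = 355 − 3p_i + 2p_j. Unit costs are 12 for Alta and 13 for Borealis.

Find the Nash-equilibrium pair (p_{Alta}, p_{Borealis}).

Alta's profit: π = (p_{Alta} − 12)(355 − 3p_{Alta} + 2p_{Borealis}).
∂π/∂p_{Alta} = 391 − 6p_{Alta} + 2p_{Borealis} = 0 ⇒ p_{Alta} = 391/6 + (1/3)p_{Borealis}.
Similarly p_{Borealis} = 197/3 + (1/3)p_{Alta}.
Plugging p_{Borealis} into Alta's best response: p_{Alta} = 391/6 + (1/3)(197/3 + (1/3)p_{Alta}) ⇒ (8/9)p_{Alta} = 1567/18, so p_{Alta} = 97.9375.
Then p_{Borealis} = 197/3 + (1/3)·97.9375 = 98.3125.

97.9375, 98.3125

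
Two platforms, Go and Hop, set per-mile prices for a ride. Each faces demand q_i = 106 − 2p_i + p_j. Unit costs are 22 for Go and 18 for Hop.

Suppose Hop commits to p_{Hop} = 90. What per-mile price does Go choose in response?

Go's profit: π = (p_{Go} − 22)(106 − 2p_{Go} + p_{Hop}).
∂π/∂p_{Go} = 150 − 4p_{Go} + p_{Hop} = 0 ⇒ p_{Go} = 37.5 + 0.25p_{Hop}.
At p_{Hop} = 90: p_{Go} = 37.5 + 0.25·90 = 60.

60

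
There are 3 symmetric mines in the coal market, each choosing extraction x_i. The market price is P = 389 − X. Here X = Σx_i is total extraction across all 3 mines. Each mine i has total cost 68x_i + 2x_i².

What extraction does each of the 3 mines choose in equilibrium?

40.125

A representative mine's profit is π_i = x_i(389 − X) − 68x_i − 2x_i², with X = x_i + Σ_{j≠i} x_j.
First-order condition: 321 − 6x_i − Σ_{j≠i} x_j = 0.
In a symmetric equilibrium every mine chooses the same x, so Σ_{j≠i} x_j = 2x. The condition becomes 321 − 8x = 0, giving x = 321/8 = 40.125.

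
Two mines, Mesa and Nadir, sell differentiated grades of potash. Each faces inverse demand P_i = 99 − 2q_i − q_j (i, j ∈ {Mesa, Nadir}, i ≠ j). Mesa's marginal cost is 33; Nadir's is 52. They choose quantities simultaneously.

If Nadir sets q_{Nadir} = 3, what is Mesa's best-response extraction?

Mine Mesa's profit: π = q_{Mesa}(99 − 2q_{Mesa} − q_{Nadir}) − 33q_{Mesa}.
∂π/∂q_{Mesa} = 66 − 4q_{Mesa} − q_{Nadir} = 0 ⇒ q_{Mesa} = 16.5 − 0.25q_{Nadir}.
At q_{Nadir} = 3: q_{Mesa} = 16.5 − 0.25·3 = 15.75.

15.75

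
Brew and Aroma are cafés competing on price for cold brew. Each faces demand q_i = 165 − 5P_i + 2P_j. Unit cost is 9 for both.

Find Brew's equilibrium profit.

1487.8125

Brew's profit: π = (P_{Brew} − 9)(165 − 5P_{Brew} + 2P_{Aroma}).
∂π/∂P_{Brew} = 210 − 10P_{Brew} + 2P_{Aroma} = 0 ⇒ P_{Brew} = 21 + 0.2P_{Aroma}.
Setting P_{Brew} = P_{Aroma} in the reaction function: P_{Brew} = 21 + 0.2P_{Brew}, so P_{Brew} = 21 / 0.8 = 26.25.
q_{Brew} = 165 − 5·26.25 + 2·26.25 = 86.25.
Profit = (26.25 − 9)·86.25 = 1487.8125.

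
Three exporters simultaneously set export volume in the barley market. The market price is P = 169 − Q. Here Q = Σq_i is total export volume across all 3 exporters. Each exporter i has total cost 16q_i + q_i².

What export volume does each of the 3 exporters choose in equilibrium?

A representative exporter's profit is π_i = q_i(169 − Q) − 16q_i − q_i², with Q = q_i + Σ_{j≠i} q_j.
First-order condition: 153 − 4q_i − Σ_{j≠i} q_j = 0.
In a symmetric equilibrium every exporter chooses the same q, so Σ_{j≠i} q_j = 2q. The condition becomes 153 − 6q = 0, giving q = 153/6 = 25.5.

25.5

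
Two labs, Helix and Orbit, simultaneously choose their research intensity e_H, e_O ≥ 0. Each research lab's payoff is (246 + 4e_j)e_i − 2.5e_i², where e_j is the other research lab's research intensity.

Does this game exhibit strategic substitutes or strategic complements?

Helix's payoff is (246 + 4e_O)e_H − 2.5e_H².
∂π/∂e_H = 246 + 4e_O − 5e_H = 0, so e_H = 49.2 + 0.8e_O.
The best-response slope de_H/de_O = 0.8 > 0: the reaction function is upward-sloping, so the choices are strategic complements.

strategic complements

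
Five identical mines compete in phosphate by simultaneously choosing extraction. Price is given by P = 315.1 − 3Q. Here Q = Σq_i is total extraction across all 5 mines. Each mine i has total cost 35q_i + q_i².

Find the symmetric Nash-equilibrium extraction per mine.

14.005

A representative mine's profit is π_i = q_i(315.1 − 3Q) − 35q_i − q_i², with Q = q_i + Σ_{j≠i} q_j.
First-order condition: 280.1 − 8q_i − 3Σ_{j≠i} q_j = 0.
Imposing symmetry (q_j = q for all j) turns Σ_{j≠i} q_j into 4q, so 280.1 = 20q and q = 14.005.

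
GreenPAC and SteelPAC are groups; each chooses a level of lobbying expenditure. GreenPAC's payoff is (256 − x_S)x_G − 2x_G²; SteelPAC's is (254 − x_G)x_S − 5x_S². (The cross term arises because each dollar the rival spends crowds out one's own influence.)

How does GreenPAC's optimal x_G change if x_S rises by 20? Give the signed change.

-5

Expanding GreenPAC's payoff: 256x_G − x_Sx_G − 2x_G².
∂π/∂x_G = 256 − x_S − 4x_G = 0, so x_G = 64 − 0.25x_S.
The reaction-function slope is −0.25, so a 20-unit rise in x_S moves x_G by −0.25 × 20 = −5. GreenPAC's best response falls — the actions are strategic substitutes.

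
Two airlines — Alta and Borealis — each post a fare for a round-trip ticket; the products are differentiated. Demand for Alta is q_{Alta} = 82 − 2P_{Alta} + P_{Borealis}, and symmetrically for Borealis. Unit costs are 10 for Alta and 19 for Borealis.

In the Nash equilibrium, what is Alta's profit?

1270.08

Alta's profit: π = (P_{Alta} − 10)(82 − 2P_{Alta} + P_{Borealis}).
∂π/∂P_{Alta} = 102 − 4P_{Alta} + P_{Borealis} = 0 ⇒ P_{Alta} = 25.5 + 0.25P_{Borealis}.
Similarly P_{Borealis} = 30 + 0.25P_{Alta}.
Plugging P_{Borealis} into Alta's best response: P_{Alta} = 25.5 + 0.25(30 + 0.25P_{Alta}) ⇒ 0.9375P_{Alta} = 33, so P_{Alta} = 35.2.
Then P_{Borealis} = 30 + 0.25·35.2 = 38.8.
q_{Alta} = 82 − 2·35.2 + 38.8 = 50.4.
Profit = (35.2 − 10)·50.4 = 1270.08.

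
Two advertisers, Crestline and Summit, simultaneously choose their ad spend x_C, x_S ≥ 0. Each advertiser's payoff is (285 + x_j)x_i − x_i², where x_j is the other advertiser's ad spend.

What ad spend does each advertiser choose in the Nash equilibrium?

285

Crestline's payoff is (285 + x_S)x_C − x_C².
∂π/∂x_C = 285 + x_S − 2x_C = 0, so x_C = 142.5 + 0.5x_S.
Setting x_C = x_S in the reaction function: x_C = 142.5 + 0.5x_C, so x_C = 142.5 / 0.5 = 285.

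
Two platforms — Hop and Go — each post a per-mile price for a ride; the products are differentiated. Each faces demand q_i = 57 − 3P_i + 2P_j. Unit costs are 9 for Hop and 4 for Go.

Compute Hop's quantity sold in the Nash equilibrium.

33.1875

Hop's profit: π = (P_{Hop} − 9)(57 − 3P_{Hop} + 2P_{Go}).
∂π/∂P_{Hop} = 84 − 6P_{Hop} + 2P_{Go} = 0 ⇒ P_{Hop} = 14 + (1/3)P_{Go}.
Similarly P_{Go} = 11.5 + (1/3)P_{Hop}.
Plugging P_{Go} into Hop's best response: P_{Hop} = 14 + (1/3)(11.5 + (1/3)P_{Hop}) ⇒ (8/9)P_{Hop} = 107/6, so P_{Hop} = 20.0625.
Then P_{Go} = 11.5 + (1/3)·20.0625 = 18.1875.
q_{Hop} = 57 − 3·20.0625 + 2·18.1875 = 33.1875.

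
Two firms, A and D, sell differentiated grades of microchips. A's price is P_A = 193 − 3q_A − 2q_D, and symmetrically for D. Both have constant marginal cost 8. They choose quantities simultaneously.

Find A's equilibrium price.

Firm A's profit: π = q_A(193 − 3q_A − 2q_D) − 8q_A.
∂π/∂q_A = 185 − 6q_A − 2q_D = 0 ⇒ q_A = 185/6 − (1/3)q_D.
By symmetry q_D = q_A; substituting into the reaction function, (4/3)q_A = 185/6 and q_A = 23.125.
P_A = 193 − 3·23.125 − 2·23.125 = 77.375.

77.375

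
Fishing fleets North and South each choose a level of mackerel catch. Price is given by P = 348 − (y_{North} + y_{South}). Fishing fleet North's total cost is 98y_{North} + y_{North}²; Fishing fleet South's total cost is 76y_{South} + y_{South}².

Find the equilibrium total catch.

Fishing fleet North's profit: π = y_{North}(348 − (y_{North} + y_{South})) − 98y_{North} − y_{North}².
∂π/∂y_{North} = 250 − 4y_{North} − y_{South} = 0, so y_{North} = 62.5 − 0.25y_{South}.
By the same steps for South: y_{South} = 68 − 0.25y_{North}.
Solving the two reaction functions simultaneously: (1 − (−0.25)(−0.25))y_{North} = 62.5 − 0.25·68, so 0.9375y_{North} = 45.5 and y_{North} = 728/15.
Then y_{South} = 68 − 0.25·(728/15) = 838/15.
Total catch: 728/15 + 838/15 = 104.4.

104.4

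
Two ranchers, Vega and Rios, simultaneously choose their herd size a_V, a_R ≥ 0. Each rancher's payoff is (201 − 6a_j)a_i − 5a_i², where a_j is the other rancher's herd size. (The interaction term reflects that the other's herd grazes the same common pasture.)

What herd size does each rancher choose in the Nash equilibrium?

12.5625

Vega's payoff is (201 − 6a_R)a_V − 5a_V².
∂π/∂a_V = 201 − 6a_R − 10a_V = 0, so a_V = 20.1 − 0.6a_R.
Setting a_V = a_R in the reaction function: a_V = 20.1 − 0.6a_V, so a_V = 20.1 / 1.6 = 12.5625.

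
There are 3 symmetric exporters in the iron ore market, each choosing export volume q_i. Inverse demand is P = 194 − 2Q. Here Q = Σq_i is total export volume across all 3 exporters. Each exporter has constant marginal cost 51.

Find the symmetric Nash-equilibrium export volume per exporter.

17.875

A representative exporter's profit is π_i = q_i(194 − 2Q) − 51q_i, with Q = q_i + Σ_{j≠i} q_j.
First-order condition: 143 − 4q_i − 2Σ_{j≠i} q_j = 0.
With identical exporters, set every q_j = q: then 143 − 4q − 4q = 0, i.e. q = 143/8 = 17.875.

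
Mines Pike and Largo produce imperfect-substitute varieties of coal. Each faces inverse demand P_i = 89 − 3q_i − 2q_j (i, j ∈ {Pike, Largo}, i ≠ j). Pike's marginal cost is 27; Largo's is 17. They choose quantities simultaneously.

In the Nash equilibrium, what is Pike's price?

48.375

Mine Pike's profit: π = q_{Pike}(89 − 3q_{Pike} − 2q_{Largo}) − 27q_{Pike}.
∂π/∂q_{Pike} = 62 − 6q_{Pike} − 2q_{Largo} = 0 ⇒ q_{Pike} = 31/3 − (1/3)q_{Largo}.
Similarly q_{Largo} = 12 − (1/3)q_{Pike}.
Solving the two reaction functions simultaneously: (1 − (−1/3)(−1/3))q_{Pike} = 31/3 − (1/3)·12, so (8/9)q_{Pike} = 19/3 and q_{Pike} = 7.125.
Then q_{Largo} = 12 − (1/3)·7.125 = 9.625.
P_{Pike} = 89 − 3·7.125 − 2·9.625 = 48.375.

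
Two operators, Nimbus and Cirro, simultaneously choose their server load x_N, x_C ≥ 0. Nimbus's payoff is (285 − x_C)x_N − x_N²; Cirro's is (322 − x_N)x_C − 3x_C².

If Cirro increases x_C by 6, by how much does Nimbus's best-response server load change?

-3

Expanding Nimbus's payoff: 285x_N − x_Cx_N − x_N².
∂π/∂x_N = 285 − x_C − 2x_N = 0, so x_N = 142.5 − 0.5x_C.
The reaction-function slope is −0.5, so a 6-unit rise in x_C moves x_N by −0.5 × 6 = −3. Nimbus's best response falls — the actions are strategic substitutes.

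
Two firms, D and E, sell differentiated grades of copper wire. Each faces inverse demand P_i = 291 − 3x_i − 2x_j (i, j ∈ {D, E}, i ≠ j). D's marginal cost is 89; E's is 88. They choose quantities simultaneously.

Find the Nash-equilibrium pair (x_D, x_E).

Firm D's profit: π = x_D(291 − 3x_D − 2x_E) − 89x_D.
∂π/∂x_D = 202 − 6x_D − 2x_E = 0 ⇒ x_D = 101/3 − (1/3)x_E.
Similarly x_E = 203/6 − (1/3)x_D.
Substituting the second reaction function into the first: x_D = 101/3 − (1/3)(203/6 − (1/3)x_D), which gives (8/9)x_D = 403/18 ⇒ x_D = 25.1875.
Then x_E = 203/6 − (1/3)·25.1875 = 25.4375.

25.1875, 25.4375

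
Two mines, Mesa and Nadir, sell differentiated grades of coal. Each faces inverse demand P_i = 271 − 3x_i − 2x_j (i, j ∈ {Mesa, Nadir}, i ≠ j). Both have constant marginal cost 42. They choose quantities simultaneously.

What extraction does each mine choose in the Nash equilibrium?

28.625

Mine Mesa's profit: π = x_{Mesa}(271 − 3x_{Mesa} − 2x_{Nadir}) − 42x_{Mesa}.
∂π/∂x_{Mesa} = 229 − 6x_{Mesa} − 2x_{Nadir} = 0 ⇒ x_{Mesa} = 229/6 − (1/3)x_{Nadir}.
Setting x_{Mesa} = x_{Nadir} in the reaction function: x_{Mesa} = 229/6 − (1/3)x_{Mesa}, so x_{Mesa} = (229/6) / (4/3) = 28.625.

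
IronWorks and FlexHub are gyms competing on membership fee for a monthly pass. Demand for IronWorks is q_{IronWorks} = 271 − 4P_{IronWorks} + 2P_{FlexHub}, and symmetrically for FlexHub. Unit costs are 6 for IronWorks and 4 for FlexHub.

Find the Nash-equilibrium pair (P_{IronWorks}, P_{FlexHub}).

48.9, 48.1

IronWorks's profit: π = (P_{IronWorks} − 6)(271 − 4P_{IronWorks} + 2P_{FlexHub}).
∂π/∂P_{IronWorks} = 295 − 8P_{IronWorks} + 2P_{FlexHub} = 0 ⇒ P_{IronWorks} = 36.875 + 0.25P_{FlexHub}.
Similarly P_{FlexHub} = 35.875 + 0.25P_{IronWorks}.
Substituting the second reaction function into the first: P_{IronWorks} = 36.875 + 0.25(35.875 + 0.25P_{IronWorks}), which gives 0.9375P_{IronWorks} = 1467/32 ⇒ P_{IronWorks} = 48.9.
Then P_{FlexHub} = 35.875 + 0.25·48.9 = 48.1.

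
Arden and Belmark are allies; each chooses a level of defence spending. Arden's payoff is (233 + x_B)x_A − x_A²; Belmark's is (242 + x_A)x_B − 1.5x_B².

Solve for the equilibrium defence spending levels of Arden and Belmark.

188.2, 143.4

Expanding Arden's payoff: 233x_A + x_Bx_A − x_A².
∂π/∂x_A = 233 + x_B − 2x_A = 0, so x_A = 116.5 + 0.5x_B.
Likewise for Belmark: x_B = 242/3 + (1/3)x_A.
Substituting the second reaction function into the first: x_A = 116.5 + 0.5(242/3 + (1/3)x_A), which gives (5/6)x_A = 941/6 ⇒ x_A = 188.2.
Then x_B = 242/3 + (1/3)·188.2 = 143.4.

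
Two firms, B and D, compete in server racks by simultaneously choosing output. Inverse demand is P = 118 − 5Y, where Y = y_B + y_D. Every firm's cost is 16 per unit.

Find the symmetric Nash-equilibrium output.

6.8

Firm B's profit: π = y_B(118 − 5(y_B + y_D)) − 16y_B.
∂π/∂y_B = 102 − 10y_B − 5y_D = 0, so y_B = 10.2 − 0.5y_D.
Setting y_B = y_D in the reaction function: y_B = 10.2 − 0.5y_B, so y_B = 10.2 / 1.5 = 6.8.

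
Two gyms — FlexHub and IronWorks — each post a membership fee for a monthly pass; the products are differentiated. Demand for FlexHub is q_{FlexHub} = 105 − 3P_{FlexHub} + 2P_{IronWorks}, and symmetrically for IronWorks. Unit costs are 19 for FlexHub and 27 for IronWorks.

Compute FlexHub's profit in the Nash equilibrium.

1587

FlexHub's profit: π = (P_{FlexHub} − 19)(105 − 3P_{FlexHub} + 2P_{IronWorks}).
∂π/∂P_{FlexHub} = 162 − 6P_{FlexHub} + 2P_{IronWorks} = 0 ⇒ P_{FlexHub} = 27 + (1/3)P_{IronWorks}.
Similarly P_{IronWorks} = 31 + (1/3)P_{FlexHub}.
Plugging P_{IronWorks} into FlexHub's best response: P_{FlexHub} = 27 + (1/3)(31 + (1/3)P_{FlexHub}) ⇒ (8/9)P_{FlexHub} = 112/3, so P_{FlexHub} = 42.
Then P_{IronWorks} = 31 + (1/3)·42 = 45.
q_{FlexHub} = 105 − 3·42 + 2·45 = 69.
Profit = (42 − 19)·69 = 1587.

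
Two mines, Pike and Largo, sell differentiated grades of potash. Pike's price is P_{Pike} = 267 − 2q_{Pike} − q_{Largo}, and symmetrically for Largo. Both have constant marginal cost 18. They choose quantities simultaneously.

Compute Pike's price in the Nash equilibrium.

Mine Pike's profit: π = q_{Pike}(267 − 2q_{Pike} − q_{Largo}) − 18q_{Pike}.
∂π/∂q_{Pike} = 249 − 4q_{Pike} − q_{Largo} = 0 ⇒ q_{Pike} = 62.25 − 0.25q_{Largo}.
By symmetry q_{Largo} = q_{Pike}; substituting into the reaction function, 1.25q_{Pike} = 62.25 and q_{Pike} = 49.8.
P_{Pike} = 267 − 2·49.8 − 49.8 = 117.6.

117.6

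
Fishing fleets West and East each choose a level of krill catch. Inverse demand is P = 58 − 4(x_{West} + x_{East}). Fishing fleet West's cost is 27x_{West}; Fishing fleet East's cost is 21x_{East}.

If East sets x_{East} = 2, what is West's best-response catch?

2.875

Fishing fleet West's profit: π = x_{West}(58 − 4(x_{West} + x_{East})) − 27x_{West}.
∂π/∂x_{West} = 31 − 8x_{West} − 4x_{East} = 0, so x_{West} = 3.875 − 0.5x_{East}.
At x_{East} = 2: x_{West} = 3.875 − 0.5·2 = 2.875.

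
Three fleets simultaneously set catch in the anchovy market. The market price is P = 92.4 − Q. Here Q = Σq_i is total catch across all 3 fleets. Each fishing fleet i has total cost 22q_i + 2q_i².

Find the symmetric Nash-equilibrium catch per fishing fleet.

A representative fishing fleet's profit is π_i = q_i(92.4 − Q) − 22q_i − 2q_i², with Q = q_i + Σ_{j≠i} q_j.
First-order condition: 70.4 − 6q_i − Σ_{j≠i} q_j = 0.
Imposing symmetry (q_j = q for all j) turns Σ_{j≠i} q_j into 2q, so 70.4 = 8q and q = 8.8.

8.8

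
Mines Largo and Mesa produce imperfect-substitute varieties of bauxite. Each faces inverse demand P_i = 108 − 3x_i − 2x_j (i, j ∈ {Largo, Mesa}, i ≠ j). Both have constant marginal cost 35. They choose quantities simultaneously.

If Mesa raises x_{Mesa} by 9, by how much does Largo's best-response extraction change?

-3

Mine Largo's profit: π = x_{Largo}(108 − 3x_{Largo} − 2x_{Mesa}) − 35x_{Largo}.
∂π/∂x_{Largo} = 73 − 6x_{Largo} − 2x_{Mesa} = 0 ⇒ x_{Largo} = 73/6 − (1/3)x_{Mesa}.
The reaction-function slope is −1/3, so a 9-unit rise in x_{Mesa} moves x_{Largo} by −1/3 × 9 = −3. Largo's best response falls — the actions are strategic substitutes.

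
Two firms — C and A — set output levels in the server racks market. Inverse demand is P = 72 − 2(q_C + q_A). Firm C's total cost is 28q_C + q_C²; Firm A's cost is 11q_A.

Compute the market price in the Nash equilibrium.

38.8

Firm C's profit: π = q_C(72 − 2(q_C + q_A)) − 28q_C − q_C².
∂π/∂q_C = 44 − 6q_C − 2q_A = 0, so q_C = 22/3 − (1/3)q_A.
For A: ∂π/∂q_A = 61 − 4q_A − 2q_C = 0 ⇒ q_A = 15.25 − 0.5q_C.
Solving the two reaction functions simultaneously: (1 − (−1/3)(−0.5))q_C = 22/3 − (1/3)·15.25, so (5/6)q_C = 2.25 and q_C = 2.7.
Then q_A = 15.25 − 0.5·2.7 = 13.9.
Equilibrium price: P = 72 − 2·16.6 = 38.8.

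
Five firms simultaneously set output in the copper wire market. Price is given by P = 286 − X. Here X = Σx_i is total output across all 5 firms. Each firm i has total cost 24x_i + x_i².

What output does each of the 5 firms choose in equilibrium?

32.75

A representative firm's profit is π_i = x_i(286 − X) − 24x_i − x_i², with X = x_i + Σ_{j≠i} x_j.
First-order condition: 262 − 4x_i − Σ_{j≠i} x_j = 0.
Imposing symmetry (x_j = x for all j) turns Σ_{j≠i} x_j into 4x, so 262 = 8x and x = 32.75.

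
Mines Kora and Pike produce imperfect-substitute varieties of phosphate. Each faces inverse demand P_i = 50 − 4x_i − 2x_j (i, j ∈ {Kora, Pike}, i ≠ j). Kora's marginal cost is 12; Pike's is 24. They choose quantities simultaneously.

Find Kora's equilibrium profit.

Mine Kora's profit: π = x_{Kora}(50 − 4x_{Kora} − 2x_{Pike}) − 12x_{Kora}.
∂π/∂x_{Kora} = 38 − 8x_{Kora} − 2x_{Pike} = 0 ⇒ x_{Kora} = 4.75 − 0.25x_{Pike}.
Similarly x_{Pike} = 3.25 − 0.25x_{Kora}.
Plugging x_{Pike} into Kora's best response: x_{Kora} = 4.75 − 0.25(3.25 − 0.25x_{Kora}) ⇒ 0.9375x_{Kora} = 3.9375, so x_{Kora} = 4.2.
Then x_{Pike} = 3.25 − 0.25·4.2 = 2.2.
P_{Kora} = 50 − 4·4.2 − 2·2.2 = 28.8.
Profit = (28.8 − 12)·4.2 = 70.56.

70.56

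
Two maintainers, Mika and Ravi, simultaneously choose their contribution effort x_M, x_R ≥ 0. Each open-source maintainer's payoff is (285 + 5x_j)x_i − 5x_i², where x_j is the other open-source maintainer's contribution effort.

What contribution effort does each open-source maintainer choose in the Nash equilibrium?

57

Mika's payoff is (285 + 5x_R)x_M − 5x_M².
∂π/∂x_M = 285 + 5x_R − 10x_M = 0, so x_M = 28.5 + 0.5x_R.
By symmetry x_R = x_M; substituting into the reaction function, 0.5x_M = 28.5 and x_M = 57.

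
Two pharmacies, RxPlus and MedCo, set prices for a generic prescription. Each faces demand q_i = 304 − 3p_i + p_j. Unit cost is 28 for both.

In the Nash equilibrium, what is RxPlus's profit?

7380.48

RxPlus's profit: π = (p_{RxPlus} − 28)(304 − 3p_{RxPlus} + p_{MedCo}).
∂π/∂p_{RxPlus} = 388 − 6p_{RxPlus} + p_{MedCo} = 0 ⇒ p_{RxPlus} = 194/3 + (1/6)p_{MedCo}.
Setting p_{RxPlus} = p_{MedCo} in the reaction function: p_{RxPlus} = 194/3 + (1/6)p_{RxPlus}, so p_{RxPlus} = (194/3) / (5/6) = 77.6.
q_{RxPlus} = 304 − 3·77.6 + 77.6 = 148.8.
Profit = (77.6 − 28)·148.8 = 7380.48.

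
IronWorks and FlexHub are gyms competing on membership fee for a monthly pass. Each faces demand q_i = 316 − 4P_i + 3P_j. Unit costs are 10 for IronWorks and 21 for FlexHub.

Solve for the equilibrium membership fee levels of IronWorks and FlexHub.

IronWorks's profit: π = (P_{IronWorks} − 10)(316 − 4P_{IronWorks} + 3P_{FlexHub}).
∂π/∂P_{IronWorks} = 356 − 8P_{IronWorks} + 3P_{FlexHub} = 0 ⇒ P_{IronWorks} = 44.5 + 0.375P_{FlexHub}.
Similarly P_{FlexHub} = 50 + 0.375P_{IronWorks}.
Plugging P_{FlexHub} into IronWorks's best response: P_{IronWorks} = 44.5 + 0.375(50 + 0.375P_{IronWorks}) ⇒ (55/64)P_{IronWorks} = 63.25, so P_{IronWorks} = 73.6.
Then P_{FlexHub} = 50 + 0.375·73.6 = 77.6.

73.6, 77.6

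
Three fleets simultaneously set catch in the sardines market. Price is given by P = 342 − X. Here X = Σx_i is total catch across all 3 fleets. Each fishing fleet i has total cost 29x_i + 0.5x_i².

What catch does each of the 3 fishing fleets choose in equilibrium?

62.6

A representative fishing fleet's profit is π_i = x_i(342 − X) − 29x_i − 0.5x_i², with X = x_i + Σ_{j≠i} x_j.
First-order condition: 313 − 3x_i − Σ_{j≠i} x_j = 0.
With identical fishing fleets, set every x_j = x: then 313 − 3x − 2x = 0, i.e. x = 313/5 = 62.6.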